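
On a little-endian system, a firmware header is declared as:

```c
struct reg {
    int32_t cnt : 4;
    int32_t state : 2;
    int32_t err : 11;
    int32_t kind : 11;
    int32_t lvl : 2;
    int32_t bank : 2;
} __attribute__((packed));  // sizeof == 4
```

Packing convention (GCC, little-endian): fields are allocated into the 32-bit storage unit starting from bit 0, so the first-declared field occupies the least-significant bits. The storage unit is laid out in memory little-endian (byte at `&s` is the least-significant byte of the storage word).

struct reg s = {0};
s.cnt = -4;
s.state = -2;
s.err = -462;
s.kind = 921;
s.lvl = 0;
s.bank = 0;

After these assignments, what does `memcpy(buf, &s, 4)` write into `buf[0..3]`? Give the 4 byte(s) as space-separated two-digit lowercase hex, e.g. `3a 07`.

[0+:4] cnt=-4 & 0xf = 0xc; word=0x0000000c
[4+:2] state=-2 & 0x3 = 0x2; word=0x0000002c
[6+:11] err=-462 & 0x7ff = 0x632; word=0x00018cac
[17+:11] kind=921 & 0x7ff = 0x399; word=0x07338cac
[28+:2] lvl=0 & 0x3 = 0x0; word=0x07338cac
[30+:2] bank=0 & 0x3 = 0x0; word=0x07338cac
word = 0x07338cac → little-endian bytes:
  [0]=0xac  [1]=0x8c  [2]=0x33  [3]=0x07

ac 8c 33 07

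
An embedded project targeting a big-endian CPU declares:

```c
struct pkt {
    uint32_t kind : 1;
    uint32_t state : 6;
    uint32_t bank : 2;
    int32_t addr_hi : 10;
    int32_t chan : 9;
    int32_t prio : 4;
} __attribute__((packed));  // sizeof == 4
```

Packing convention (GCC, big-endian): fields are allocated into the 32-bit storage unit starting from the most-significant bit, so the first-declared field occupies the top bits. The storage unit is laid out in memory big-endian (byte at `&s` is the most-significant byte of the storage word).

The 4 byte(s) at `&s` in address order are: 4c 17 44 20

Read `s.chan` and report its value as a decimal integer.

66

[0]=0x4c [1]=0x17 [2]=0x44 [3]=0x20 (big-endian) → word 0x4c174420
kind [31+:1] = (word>>31) & 0x1 = 0
state [25+:6] = (word>>25) & 0x3f = 38
bank [23+:2] = (word>>23) & 0x3 = 0
addr_hi [13+:10] = (word>>13) & 0x3ff = 186
chan [4+:9] = (word>>4) & 0x1ff = 66  ←
prio [0+:4] = (word>>0) & 0xf = 0
chan signed 9b, MSB=0: value = 66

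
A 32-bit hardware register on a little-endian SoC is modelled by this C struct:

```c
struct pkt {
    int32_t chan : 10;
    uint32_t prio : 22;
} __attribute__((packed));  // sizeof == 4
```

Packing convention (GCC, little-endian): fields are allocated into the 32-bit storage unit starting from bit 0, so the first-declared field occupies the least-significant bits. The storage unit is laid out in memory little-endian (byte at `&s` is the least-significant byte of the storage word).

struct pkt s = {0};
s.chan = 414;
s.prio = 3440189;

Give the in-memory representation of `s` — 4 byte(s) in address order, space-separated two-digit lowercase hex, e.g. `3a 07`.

9e f5 f8 d1

[0+:10] chan=414 & 0x3ff = 0x19e; word=0x0000019e
[10+:22] prio=3440189 & 0x3fffff = 0x347e3d; word=0xd1f8f59e
word = 0xd1f8f59e → little-endian bytes:
  [0]=0x9e  [1]=0xf5  [2]=0xf8  [3]=0xd1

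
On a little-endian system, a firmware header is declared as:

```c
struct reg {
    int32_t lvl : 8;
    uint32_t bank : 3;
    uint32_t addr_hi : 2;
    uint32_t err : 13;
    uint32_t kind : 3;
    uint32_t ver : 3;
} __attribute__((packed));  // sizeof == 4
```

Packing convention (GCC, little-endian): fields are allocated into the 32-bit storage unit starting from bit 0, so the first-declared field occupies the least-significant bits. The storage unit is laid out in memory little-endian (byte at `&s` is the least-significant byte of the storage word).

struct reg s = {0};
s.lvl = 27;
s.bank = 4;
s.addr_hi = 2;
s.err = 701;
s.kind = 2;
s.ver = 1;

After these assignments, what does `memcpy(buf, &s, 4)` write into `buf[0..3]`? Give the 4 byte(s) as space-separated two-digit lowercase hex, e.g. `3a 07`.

lvl (8b) val=27 bits=0x1b at bit 0: 0x0000001b
bank (3b) val=4 bits=0x4 at bit 8: 0x0000041b
addr_hi (2b) val=2 bits=0x2 at bit 11: 0x0000141b
err (13b) val=701 bits=0x2bd at bit 13: 0x0057b41b
kind (3b) val=2 bits=0x2 at bit 26: 0x0857b41b
ver (3b) val=1 bits=0x1 at bit 29: 0x2857b41b
word = 0x2857b41b → little-endian bytes:
  [0]=0x1b  [1]=0xb4  [2]=0x57  [3]=0x28

1b b4 57 28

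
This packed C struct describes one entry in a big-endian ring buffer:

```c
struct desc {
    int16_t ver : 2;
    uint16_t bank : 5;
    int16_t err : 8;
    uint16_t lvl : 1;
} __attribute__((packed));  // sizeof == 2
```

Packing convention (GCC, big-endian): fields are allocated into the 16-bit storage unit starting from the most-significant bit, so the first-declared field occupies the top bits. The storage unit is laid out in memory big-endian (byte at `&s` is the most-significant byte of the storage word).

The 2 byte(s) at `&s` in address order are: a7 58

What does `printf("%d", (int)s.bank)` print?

19

[0]=0xa7 [1]=0x58 (big-endian) → word 0xa758
ver:2 @ bit 14 → (0xa758>>14)&0x3 = 0x2
bank:5 @ bit 9 → (0xa758>>9)&0x1f = 0x13  ←
err:8 @ bit 1 → (0xa758>>1)&0xff = 0xac
lvl:1 @ bit 0 → (0xa758>>0)&0x1 = 0x0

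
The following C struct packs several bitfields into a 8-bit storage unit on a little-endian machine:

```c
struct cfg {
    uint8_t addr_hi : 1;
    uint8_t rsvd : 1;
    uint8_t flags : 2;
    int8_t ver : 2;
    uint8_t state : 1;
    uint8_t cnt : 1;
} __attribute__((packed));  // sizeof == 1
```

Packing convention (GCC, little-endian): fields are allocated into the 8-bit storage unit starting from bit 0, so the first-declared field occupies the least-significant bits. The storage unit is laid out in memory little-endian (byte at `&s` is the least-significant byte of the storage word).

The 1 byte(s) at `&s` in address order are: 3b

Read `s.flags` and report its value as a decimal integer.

[0]=0x3b (little-endian) → word 0x3b
addr_hi:1 @ bit 0 → (0x3b>>0)&0x1 = 0x1
rsvd:1 @ bit 1 → (0x3b>>1)&0x1 = 0x1
flags:2 @ bit 2 → (0x3b>>2)&0x3 = 0x2  ←
ver:2 @ bit 4 → (0x3b>>4)&0x3 = 0x3
state:1 @ bit 6 → (0x3b>>6)&0x1 = 0x0
cnt:1 @ bit 7 → (0x3b>>7)&0x1 = 0x0

2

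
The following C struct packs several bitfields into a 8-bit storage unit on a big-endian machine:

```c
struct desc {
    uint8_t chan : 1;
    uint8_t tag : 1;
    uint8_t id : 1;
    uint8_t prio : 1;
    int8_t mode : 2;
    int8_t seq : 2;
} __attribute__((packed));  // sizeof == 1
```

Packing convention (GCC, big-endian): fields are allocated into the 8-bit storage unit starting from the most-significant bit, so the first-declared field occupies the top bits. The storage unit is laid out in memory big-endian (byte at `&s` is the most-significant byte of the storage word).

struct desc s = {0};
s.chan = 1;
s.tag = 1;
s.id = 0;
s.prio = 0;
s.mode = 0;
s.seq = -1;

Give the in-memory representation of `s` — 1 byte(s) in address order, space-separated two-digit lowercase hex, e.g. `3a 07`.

c3

[7+:1] chan=1 & 0x1 = 0x1; word=0x80
[6+:1] tag=1 & 0x1 = 0x1; word=0xc0
[5+:1] id=0 & 0x1 = 0x0; word=0xc0
[4+:1] prio=0 & 0x1 = 0x0; word=0xc0
[2+:2] mode=0 & 0x3 = 0x0; word=0xc0
[0+:2] seq=-1 & 0x3 = 0x3; word=0xc3
word = 0xc3 → big-endian bytes:
  [0]=0xc3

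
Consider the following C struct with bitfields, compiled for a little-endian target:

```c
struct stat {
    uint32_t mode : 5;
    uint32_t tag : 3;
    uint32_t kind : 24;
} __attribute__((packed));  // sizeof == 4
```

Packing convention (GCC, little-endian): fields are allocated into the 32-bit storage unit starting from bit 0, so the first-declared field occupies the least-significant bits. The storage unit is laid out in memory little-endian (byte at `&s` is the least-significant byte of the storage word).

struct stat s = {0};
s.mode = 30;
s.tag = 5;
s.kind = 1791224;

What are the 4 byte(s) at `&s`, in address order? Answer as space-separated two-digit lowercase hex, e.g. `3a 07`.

be f8 54 1b

[0+:5] mode=30 & 0x1f = 0x1e; word=0x0000001e
[5+:3] tag=5 & 0x7 = 0x5; word=0x000000be
[8+:24] kind=1791224 & 0xffffff = 0x1b54f8; word=0x1b54f8be
word = 0x1b54f8be → little-endian bytes:
  [0]=0xbe  [1]=0xf8  [2]=0x54  [3]=0x1b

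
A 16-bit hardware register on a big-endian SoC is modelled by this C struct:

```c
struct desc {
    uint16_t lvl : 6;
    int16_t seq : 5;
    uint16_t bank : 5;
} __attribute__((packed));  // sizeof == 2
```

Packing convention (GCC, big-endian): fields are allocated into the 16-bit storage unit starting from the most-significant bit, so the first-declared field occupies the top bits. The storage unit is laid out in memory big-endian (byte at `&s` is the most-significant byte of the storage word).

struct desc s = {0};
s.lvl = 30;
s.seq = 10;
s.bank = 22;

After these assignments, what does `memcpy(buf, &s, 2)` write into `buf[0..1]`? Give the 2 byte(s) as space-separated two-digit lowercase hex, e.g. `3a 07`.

79 56

[10+:6] lvl=30 & 0x3f = 0x1e; word=0x7800
[5+:5] seq=10 & 0x1f = 0xa; word=0x7940
[0+:5] bank=22 & 0x1f = 0x16; word=0x7956
word = 0x7956 → big-endian bytes:
  [0]=0x79  [1]=0x56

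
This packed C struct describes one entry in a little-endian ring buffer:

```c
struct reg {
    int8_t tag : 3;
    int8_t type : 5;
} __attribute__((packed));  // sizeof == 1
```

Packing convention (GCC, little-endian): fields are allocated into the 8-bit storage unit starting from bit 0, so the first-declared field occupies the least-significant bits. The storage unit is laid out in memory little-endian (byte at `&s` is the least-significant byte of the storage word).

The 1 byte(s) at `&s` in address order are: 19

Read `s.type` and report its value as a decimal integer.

[0]=0x19 (little-endian) → word 0x19
tag:3 @ bit 0 → (0x19>>0)&0x7 = 0x1
type:5 @ bit 3 → (0x19>>3)&0x1f = 0x3  ←
type signed 5b, MSB=0: value = 3

3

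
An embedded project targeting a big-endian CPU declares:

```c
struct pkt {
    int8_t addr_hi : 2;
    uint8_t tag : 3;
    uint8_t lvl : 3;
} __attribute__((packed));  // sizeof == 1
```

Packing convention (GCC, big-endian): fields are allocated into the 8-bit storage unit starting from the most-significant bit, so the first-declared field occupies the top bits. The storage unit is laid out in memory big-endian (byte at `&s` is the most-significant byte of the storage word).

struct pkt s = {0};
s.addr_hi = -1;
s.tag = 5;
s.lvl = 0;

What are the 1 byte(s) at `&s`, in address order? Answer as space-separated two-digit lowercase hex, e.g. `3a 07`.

e8

addr_hi (2b) val=-1 bits=0x3 at bit 6: 0xc0
tag (3b) val=5 bits=0x5 at bit 3: 0xe8
lvl (3b) val=0 bits=0x0 at bit 0: 0xe8
word = 0xe8 → big-endian bytes:
  [0]=0xe8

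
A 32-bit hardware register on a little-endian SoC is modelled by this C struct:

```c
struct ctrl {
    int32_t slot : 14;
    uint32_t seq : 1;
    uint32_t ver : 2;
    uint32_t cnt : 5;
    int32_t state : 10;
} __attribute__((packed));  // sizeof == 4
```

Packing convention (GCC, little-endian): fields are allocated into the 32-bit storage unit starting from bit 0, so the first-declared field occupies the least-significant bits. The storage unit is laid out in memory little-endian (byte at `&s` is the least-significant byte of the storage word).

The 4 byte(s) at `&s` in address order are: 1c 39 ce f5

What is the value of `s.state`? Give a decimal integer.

[0]=0x1c [1]=0x39 [2]=0xce [3]=0xf5 (little-endian) → word 0xf5ce391c
slot:14 @ bit 0 → (0xf5ce391c>>0)&0x3fff = 0x391c
seq:1 @ bit 14 → (0xf5ce391c>>14)&0x1 = 0x0
ver:2 @ bit 15 → (0xf5ce391c>>15)&0x3 = 0x0
cnt:5 @ bit 17 → (0xf5ce391c>>17)&0x1f = 0x7
state:10 @ bit 22 → (0xf5ce391c>>22)&0x3ff = 0x3d7  ←
state signed 10b, MSB=1: 983 - 1024 = -41

-41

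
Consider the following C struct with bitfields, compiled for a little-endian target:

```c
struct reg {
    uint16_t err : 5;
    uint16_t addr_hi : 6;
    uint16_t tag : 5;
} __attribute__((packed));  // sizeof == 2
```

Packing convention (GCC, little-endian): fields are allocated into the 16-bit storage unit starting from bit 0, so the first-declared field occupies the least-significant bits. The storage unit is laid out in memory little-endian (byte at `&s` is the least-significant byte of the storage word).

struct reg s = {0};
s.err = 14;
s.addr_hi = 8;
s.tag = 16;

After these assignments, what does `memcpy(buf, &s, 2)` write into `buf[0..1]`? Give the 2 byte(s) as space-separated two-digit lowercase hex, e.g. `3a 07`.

[0+:5] err=14 & 0x1f = 0xe; word=0x000e
[5+:6] addr_hi=8 & 0x3f = 0x8; word=0x010e
[11+:5] tag=16 & 0x1f = 0x10; word=0x810e
word = 0x810e → little-endian bytes:
  [0]=0x0e  [1]=0x81

0e 81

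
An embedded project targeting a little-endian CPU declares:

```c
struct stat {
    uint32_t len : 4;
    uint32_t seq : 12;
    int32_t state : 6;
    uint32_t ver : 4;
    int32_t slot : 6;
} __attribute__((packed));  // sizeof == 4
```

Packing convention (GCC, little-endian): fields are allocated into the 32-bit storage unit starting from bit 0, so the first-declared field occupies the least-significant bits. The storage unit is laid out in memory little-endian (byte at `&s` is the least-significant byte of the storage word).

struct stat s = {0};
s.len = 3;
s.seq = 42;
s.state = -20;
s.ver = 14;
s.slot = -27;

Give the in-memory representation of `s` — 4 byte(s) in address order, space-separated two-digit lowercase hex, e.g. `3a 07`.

[0+:4] len=3 & 0xf = 0x3; word=0x00000003
[4+:12] seq=42 & 0xfff = 0x2a; word=0x000002a3
[16+:6] state=-20 & 0x3f = 0x2c; word=0x002c02a3
[22+:4] ver=14 & 0xf = 0xe; word=0x03ac02a3
[26+:6] slot=-27 & 0x3f = 0x25; word=0x97ac02a3
word = 0x97ac02a3 → little-endian bytes:
  [0]=0xa3  [1]=0x02  [2]=0xac  [3]=0x97

a3 02 ac 97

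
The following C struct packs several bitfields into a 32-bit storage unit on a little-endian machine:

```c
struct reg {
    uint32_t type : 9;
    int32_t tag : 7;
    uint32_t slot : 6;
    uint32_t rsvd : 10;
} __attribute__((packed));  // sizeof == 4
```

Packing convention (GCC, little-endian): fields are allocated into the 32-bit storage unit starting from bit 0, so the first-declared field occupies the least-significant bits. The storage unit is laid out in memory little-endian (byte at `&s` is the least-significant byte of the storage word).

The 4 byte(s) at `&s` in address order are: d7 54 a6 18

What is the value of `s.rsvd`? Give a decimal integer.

[0]=0xd7 [1]=0x54 [2]=0xa6 [3]=0x18 (little-endian) → word 0x18a654d7
type [0+:9] = (word>>0) & 0x1ff = 215
tag [9+:7] = (word>>9) & 0x7f = 42
slot [16+:6] = (word>>16) & 0x3f = 38
rsvd [22+:10] = (word>>22) & 0x3ff = 98  ←

98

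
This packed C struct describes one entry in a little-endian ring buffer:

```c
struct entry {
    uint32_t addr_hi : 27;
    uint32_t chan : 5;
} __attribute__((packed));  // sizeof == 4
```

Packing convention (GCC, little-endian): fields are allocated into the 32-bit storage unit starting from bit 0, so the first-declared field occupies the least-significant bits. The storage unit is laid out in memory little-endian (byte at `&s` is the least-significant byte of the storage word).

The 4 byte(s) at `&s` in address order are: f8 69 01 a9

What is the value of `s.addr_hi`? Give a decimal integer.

[0]=0xf8 [1]=0x69 [2]=0x01 [3]=0xa9 (little-endian) → word 0xa90169f8
addr_hi:27 @ bit 0 → (0xa90169f8>>0)&0x7ffffff = 0x10169f8  ←
chan:5 @ bit 27 → (0xa90169f8>>27)&0x1f = 0x15

16869880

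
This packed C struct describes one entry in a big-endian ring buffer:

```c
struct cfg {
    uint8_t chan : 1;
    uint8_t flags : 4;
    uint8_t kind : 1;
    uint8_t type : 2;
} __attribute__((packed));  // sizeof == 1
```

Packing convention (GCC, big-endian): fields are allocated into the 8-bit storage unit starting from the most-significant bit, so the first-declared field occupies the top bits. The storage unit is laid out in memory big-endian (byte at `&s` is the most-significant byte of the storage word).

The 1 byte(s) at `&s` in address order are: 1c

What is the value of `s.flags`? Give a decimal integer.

[0]=0x1c (big-endian) → word 0x1c
chan:1 @ bit 7 → (0x1c>>7)&0x1 = 0x0
flags:4 @ bit 3 → (0x1c>>3)&0xf = 0x3  ←
kind:1 @ bit 2 → (0x1c>>2)&0x1 = 0x1
type:2 @ bit 0 → (0x1c>>0)&0x3 = 0x0

3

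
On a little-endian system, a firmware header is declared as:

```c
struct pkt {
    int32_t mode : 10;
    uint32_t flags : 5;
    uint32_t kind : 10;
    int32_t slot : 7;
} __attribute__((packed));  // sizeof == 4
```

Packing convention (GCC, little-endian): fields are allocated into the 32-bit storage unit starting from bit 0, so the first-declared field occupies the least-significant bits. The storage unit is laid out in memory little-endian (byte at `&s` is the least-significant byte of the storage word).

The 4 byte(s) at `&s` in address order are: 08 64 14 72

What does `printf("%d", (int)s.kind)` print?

[0]=0x08 [1]=0x64 [2]=0x14 [3]=0x72 (little-endian) → word 0x72146408
mode [0+:10] = (word>>0) & 0x3ff = 8
flags [10+:5] = (word>>10) & 0x1f = 25
kind [15+:10] = (word>>15) & 0x3ff = 40  ←
slot [25+:7] = (word>>25) & 0x7f = 57

40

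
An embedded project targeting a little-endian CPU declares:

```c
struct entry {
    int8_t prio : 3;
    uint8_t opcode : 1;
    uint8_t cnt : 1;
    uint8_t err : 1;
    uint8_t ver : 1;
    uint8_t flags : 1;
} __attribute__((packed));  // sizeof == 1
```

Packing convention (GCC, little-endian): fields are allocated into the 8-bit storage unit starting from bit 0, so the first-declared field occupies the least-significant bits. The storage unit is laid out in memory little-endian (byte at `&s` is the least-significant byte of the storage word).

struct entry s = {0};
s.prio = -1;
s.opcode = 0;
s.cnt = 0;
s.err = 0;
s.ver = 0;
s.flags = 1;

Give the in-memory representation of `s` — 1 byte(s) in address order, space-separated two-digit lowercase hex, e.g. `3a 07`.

[0+:3] prio=-1 & 0x7 = 0x7; word=0x07
[3+:1] opcode=0 & 0x1 = 0x0; word=0x07
[4+:1] cnt=0 & 0x1 = 0x0; word=0x07
[5+:1] err=0 & 0x1 = 0x0; word=0x07
[6+:1] ver=0 & 0x1 = 0x0; word=0x07
[7+:1] flags=1 & 0x1 = 0x1; word=0x87
word = 0x87 → little-endian bytes:
  [0]=0x87

87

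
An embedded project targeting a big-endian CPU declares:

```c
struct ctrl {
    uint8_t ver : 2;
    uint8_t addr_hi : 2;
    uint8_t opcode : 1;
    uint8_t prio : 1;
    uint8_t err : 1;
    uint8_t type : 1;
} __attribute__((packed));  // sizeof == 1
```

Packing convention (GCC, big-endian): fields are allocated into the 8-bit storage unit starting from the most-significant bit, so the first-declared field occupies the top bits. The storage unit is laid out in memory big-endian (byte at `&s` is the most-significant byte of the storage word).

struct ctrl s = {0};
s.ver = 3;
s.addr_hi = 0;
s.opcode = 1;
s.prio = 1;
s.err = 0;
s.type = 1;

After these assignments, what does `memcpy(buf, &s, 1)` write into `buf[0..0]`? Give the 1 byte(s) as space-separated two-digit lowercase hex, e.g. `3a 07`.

cd

ver:2 = 3 → 0x3 << 6 → word 0xc0
addr_hi:2 = 0 → 0x0 << 4 → word 0xc0
opcode:1 = 1 → 0x1 << 3 → word 0xc8
prio:1 = 1 → 0x1 << 2 → word 0xcc
err:1 = 0 → 0x0 << 1 → word 0xcc
type:1 = 1 → 0x1 << 0 → word 0xcd
word = 0xcd → big-endian bytes:
  [0]=0xcd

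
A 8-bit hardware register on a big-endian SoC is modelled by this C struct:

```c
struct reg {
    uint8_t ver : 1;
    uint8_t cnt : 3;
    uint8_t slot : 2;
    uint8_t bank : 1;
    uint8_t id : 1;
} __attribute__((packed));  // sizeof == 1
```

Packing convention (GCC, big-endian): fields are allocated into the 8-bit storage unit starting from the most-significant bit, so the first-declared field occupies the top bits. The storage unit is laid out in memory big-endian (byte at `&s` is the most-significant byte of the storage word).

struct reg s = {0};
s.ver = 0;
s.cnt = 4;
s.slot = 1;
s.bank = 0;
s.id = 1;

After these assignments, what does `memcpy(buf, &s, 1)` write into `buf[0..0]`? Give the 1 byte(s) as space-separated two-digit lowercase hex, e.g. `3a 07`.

45

ver:1 = 0 → 0x0 << 7 → word 0x00
cnt:3 = 4 → 0x4 << 4 → word 0x40
slot:2 = 1 → 0x1 << 2 → word 0x44
bank:1 = 0 → 0x0 << 1 → word 0x44
id:1 = 1 → 0x1 << 0 → word 0x45
word = 0x45 → big-endian bytes:
  [0]=0x45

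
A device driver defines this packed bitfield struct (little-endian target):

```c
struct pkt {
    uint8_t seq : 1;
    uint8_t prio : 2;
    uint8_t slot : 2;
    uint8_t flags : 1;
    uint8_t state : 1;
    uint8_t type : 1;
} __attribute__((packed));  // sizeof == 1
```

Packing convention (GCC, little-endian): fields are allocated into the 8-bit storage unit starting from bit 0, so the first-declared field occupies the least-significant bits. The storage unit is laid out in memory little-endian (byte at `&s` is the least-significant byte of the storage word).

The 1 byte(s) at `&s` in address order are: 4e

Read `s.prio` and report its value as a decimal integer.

3

[0]=0x4e (little-endian) → word 0x4e
seq [0+:1] = (word>>0) & 0x1 = 0
prio [1+:2] = (word>>1) & 0x3 = 3  ←
slot [3+:2] = (word>>3) & 0x3 = 1
flags [5+:1] = (word>>5) & 0x1 = 0
state [6+:1] = (word>>6) & 0x1 = 1
type [7+:1] = (word>>7) & 0x1 = 0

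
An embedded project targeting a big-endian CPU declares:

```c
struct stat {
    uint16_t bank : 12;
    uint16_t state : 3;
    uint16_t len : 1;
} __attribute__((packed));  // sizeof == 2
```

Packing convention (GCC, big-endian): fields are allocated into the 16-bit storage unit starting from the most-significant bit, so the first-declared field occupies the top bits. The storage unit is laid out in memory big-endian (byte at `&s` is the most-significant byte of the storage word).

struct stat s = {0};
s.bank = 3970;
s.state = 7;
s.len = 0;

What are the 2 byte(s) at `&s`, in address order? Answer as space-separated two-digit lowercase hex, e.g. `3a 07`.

f8 2e

[4+:12] bank=3970 & 0xfff = 0xf82; word=0xf820
[1+:3] state=7 & 0x7 = 0x7; word=0xf82e
[0+:1] len=0 & 0x1 = 0x0; word=0xf82e
word = 0xf82e → big-endian bytes:
  [0]=0xf8  [1]=0x2e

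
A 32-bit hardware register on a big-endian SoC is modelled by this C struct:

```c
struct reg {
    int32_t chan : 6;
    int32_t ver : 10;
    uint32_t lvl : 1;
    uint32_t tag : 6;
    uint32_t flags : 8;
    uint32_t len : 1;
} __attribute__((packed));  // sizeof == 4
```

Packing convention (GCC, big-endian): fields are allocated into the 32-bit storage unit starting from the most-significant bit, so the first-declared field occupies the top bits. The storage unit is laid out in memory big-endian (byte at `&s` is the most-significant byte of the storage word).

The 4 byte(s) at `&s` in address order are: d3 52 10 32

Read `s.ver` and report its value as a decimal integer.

-174

[0]=0xd3 [1]=0x52 [2]=0x10 [3]=0x32 (big-endian) → word 0xd3521032
chan:6 @ bit 26 → (0xd3521032>>26)&0x3f = 0x34
ver:10 @ bit 16 → (0xd3521032>>16)&0x3ff = 0x352  ←
lvl:1 @ bit 15 → (0xd3521032>>15)&0x1 = 0x0
tag:6 @ bit 9 → (0xd3521032>>9)&0x3f = 0x8
flags:8 @ bit 1 → (0xd3521032>>1)&0xff = 0x19
len:1 @ bit 0 → (0xd3521032>>0)&0x1 = 0x0
ver signed 10b, MSB=1: 850 - 1024 = -174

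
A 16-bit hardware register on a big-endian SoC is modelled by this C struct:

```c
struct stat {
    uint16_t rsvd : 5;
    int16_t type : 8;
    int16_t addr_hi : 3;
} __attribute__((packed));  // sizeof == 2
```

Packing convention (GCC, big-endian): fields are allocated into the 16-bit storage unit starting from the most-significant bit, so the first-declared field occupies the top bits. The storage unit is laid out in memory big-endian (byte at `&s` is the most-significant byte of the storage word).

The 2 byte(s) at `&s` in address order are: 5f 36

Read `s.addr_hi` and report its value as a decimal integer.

-2

[0]=0x5f [1]=0x36 (big-endian) → word 0x5f36
rsvd:5 @ bit 11 → (0x5f36>>11)&0x1f = 0xb
type:8 @ bit 3 → (0x5f36>>3)&0xff = 0xe6
addr_hi:3 @ bit 0 → (0x5f36>>0)&0x7 = 0x6  ←
addr_hi signed 3b, MSB=1: 6 - 8 = -2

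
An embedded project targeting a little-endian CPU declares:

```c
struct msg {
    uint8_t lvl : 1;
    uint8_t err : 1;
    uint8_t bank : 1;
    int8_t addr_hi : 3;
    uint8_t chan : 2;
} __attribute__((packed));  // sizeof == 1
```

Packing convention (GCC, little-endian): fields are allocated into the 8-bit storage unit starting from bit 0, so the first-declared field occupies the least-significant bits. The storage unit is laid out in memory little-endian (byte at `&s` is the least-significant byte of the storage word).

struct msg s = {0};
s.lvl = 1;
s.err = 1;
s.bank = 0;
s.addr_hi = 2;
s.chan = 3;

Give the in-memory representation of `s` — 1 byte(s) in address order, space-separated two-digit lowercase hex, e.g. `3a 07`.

d3

lvl:1 = 1 → 0x1 << 0 → word 0x01
err:1 = 1 → 0x1 << 1 → word 0x03
bank:1 = 0 → 0x0 << 2 → word 0x03
addr_hi:3 = 2 → 0x2 << 3 → word 0x13
chan:2 = 3 → 0x3 << 6 → word 0xd3
word = 0xd3 → little-endian bytes:
  [0]=0xd3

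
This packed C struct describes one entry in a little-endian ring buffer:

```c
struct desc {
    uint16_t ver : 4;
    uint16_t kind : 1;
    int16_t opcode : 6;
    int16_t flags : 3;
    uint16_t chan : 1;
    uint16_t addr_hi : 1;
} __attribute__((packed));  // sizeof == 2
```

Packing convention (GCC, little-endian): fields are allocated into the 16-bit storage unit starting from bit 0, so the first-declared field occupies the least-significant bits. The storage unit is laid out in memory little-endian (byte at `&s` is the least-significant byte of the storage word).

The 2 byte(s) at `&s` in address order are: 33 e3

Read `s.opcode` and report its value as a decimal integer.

[0]=0x33 [1]=0xe3 (little-endian) → word 0xe333
ver [0+:4] = (word>>0) & 0xf = 3
kind [4+:1] = (word>>4) & 0x1 = 1
opcode [5+:6] = (word>>5) & 0x3f = 25  ←
flags [11+:3] = (word>>11) & 0x7 = 4
chan [14+:1] = (word>>14) & 0x1 = 1
addr_hi [15+:1] = (word>>15) & 0x1 = 1
opcode signed 6b, MSB=0: value = 25

25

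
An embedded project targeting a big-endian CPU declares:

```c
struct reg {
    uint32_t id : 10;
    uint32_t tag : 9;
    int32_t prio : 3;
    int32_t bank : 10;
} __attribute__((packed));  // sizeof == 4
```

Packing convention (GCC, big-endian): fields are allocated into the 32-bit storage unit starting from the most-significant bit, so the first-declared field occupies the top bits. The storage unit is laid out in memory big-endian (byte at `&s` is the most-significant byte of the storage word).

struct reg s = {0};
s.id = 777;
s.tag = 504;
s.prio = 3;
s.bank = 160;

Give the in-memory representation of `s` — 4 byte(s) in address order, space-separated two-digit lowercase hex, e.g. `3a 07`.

c2 7f 0c a0

id (10b) val=777 bits=0x309 at bit 22: 0xc2400000
tag (9b) val=504 bits=0x1f8 at bit 13: 0xc27f0000
prio (3b) val=3 bits=0x3 at bit 10: 0xc27f0c00
bank (10b) val=160 bits=0xa0 at bit 0: 0xc27f0ca0
word = 0xc27f0ca0 → big-endian bytes:
  [0]=0xc2  [1]=0x7f  [2]=0x0c  [3]=0xa0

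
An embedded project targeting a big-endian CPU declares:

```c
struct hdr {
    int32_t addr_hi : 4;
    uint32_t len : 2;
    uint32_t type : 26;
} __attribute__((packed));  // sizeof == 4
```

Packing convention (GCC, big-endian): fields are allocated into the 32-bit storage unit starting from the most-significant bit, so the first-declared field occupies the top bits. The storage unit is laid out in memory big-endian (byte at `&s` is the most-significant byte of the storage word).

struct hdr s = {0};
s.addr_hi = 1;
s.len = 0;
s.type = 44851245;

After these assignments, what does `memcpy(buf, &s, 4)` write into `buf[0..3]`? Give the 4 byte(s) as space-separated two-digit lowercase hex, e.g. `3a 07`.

addr_hi (4b) val=1 bits=0x1 at bit 28: 0x10000000
len (2b) val=0 bits=0x0 at bit 26: 0x10000000
type (26b) val=44851245 bits=0x2ac602d at bit 0: 0x12ac602d
word = 0x12ac602d → big-endian bytes:
  [0]=0x12  [1]=0xac  [2]=0x60  [3]=0x2d

12 ac 60 2d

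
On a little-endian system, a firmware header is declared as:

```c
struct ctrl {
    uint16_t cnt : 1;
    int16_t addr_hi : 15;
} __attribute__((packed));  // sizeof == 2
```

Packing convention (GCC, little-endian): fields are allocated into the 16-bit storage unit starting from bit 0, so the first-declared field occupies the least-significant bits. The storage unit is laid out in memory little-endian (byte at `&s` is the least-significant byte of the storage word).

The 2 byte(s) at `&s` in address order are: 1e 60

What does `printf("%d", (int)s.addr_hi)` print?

12303

[0]=0x1e [1]=0x60 (little-endian) → word 0x601e
cnt:1 @ bit 0 → (0x601e>>0)&0x1 = 0x0
addr_hi:15 @ bit 1 → (0x601e>>1)&0x7fff = 0x300f  ←
addr_hi signed 15b, MSB=0: value = 12303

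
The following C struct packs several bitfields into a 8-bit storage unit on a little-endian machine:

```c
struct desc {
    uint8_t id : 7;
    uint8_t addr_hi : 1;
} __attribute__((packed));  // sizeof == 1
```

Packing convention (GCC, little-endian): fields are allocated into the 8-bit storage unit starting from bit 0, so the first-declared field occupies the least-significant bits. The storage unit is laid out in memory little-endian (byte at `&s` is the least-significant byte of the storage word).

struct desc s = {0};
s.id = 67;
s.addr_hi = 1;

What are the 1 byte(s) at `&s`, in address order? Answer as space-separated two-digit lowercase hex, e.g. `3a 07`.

id (7b) val=67 bits=0x43 at bit 0: 0x43
addr_hi (1b) val=1 bits=0x1 at bit 7: 0xc3
word = 0xc3 → little-endian bytes:
  [0]=0xc3

c3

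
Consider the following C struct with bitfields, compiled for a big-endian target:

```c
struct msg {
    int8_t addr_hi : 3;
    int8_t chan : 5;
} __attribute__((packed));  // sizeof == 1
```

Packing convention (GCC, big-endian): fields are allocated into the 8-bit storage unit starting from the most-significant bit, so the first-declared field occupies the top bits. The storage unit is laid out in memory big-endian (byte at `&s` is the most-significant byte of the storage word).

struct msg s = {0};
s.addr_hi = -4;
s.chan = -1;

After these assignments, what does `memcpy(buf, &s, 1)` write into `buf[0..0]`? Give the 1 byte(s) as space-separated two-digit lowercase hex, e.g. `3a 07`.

9f

[5+:3] addr_hi=-4 & 0x7 = 0x4; word=0x80
[0+:5] chan=-1 & 0x1f = 0x1f; word=0x9f
word = 0x9f → big-endian bytes:
  [0]=0x9f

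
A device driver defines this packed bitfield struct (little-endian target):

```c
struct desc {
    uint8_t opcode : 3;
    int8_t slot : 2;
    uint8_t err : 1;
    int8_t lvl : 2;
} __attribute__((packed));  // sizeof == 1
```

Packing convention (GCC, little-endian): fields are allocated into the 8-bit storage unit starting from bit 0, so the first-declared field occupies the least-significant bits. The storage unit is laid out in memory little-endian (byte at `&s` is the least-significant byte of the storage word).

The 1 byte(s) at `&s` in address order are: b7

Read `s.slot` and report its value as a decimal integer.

-2

[0]=0xb7 (little-endian) → word 0xb7
opcode:3 @ bit 0 → (0xb7>>0)&0x7 = 0x7
slot:2 @ bit 3 → (0xb7>>3)&0x3 = 0x2  ←
err:1 @ bit 5 → (0xb7>>5)&0x1 = 0x1
lvl:2 @ bit 6 → (0xb7>>6)&0x3 = 0x2
slot signed 2b, MSB=1: 2 - 4 = -2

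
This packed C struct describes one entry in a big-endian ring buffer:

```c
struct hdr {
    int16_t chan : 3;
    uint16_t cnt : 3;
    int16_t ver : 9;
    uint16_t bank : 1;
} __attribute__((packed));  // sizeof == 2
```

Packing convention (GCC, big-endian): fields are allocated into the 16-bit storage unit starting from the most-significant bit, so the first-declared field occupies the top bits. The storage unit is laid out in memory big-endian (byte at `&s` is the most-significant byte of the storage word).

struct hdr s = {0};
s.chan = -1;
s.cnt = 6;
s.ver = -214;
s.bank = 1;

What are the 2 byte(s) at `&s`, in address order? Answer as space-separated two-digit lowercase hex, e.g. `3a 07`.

[13+:3] chan=-1 & 0x7 = 0x7; word=0xe000
[10+:3] cnt=6 & 0x7 = 0x6; word=0xf800
[1+:9] ver=-214 & 0x1ff = 0x12a; word=0xfa54
[0+:1] bank=1 & 0x1 = 0x1; word=0xfa55
word = 0xfa55 → big-endian bytes:
  [0]=0xfa  [1]=0x55

fa 55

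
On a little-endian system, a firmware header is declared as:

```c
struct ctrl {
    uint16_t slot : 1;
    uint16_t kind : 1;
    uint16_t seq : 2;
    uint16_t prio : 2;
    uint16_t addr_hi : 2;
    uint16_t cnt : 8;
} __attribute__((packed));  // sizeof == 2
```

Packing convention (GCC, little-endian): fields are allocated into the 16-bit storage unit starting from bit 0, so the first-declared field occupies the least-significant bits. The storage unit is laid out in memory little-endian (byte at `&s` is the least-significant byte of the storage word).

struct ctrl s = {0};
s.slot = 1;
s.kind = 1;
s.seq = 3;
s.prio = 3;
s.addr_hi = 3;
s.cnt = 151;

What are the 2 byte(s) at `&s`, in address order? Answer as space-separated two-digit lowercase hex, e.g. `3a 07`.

ff 97

[0+:1] slot=1 & 0x1 = 0x1; word=0x0001
[1+:1] kind=1 & 0x1 = 0x1; word=0x0003
[2+:2] seq=3 & 0x3 = 0x3; word=0x000f
[4+:2] prio=3 & 0x3 = 0x3; word=0x003f
[6+:2] addr_hi=3 & 0x3 = 0x3; word=0x00ff
[8+:8] cnt=151 & 0xff = 0x97; word=0x97ff
word = 0x97ff → little-endian bytes:
  [0]=0xff  [1]=0x97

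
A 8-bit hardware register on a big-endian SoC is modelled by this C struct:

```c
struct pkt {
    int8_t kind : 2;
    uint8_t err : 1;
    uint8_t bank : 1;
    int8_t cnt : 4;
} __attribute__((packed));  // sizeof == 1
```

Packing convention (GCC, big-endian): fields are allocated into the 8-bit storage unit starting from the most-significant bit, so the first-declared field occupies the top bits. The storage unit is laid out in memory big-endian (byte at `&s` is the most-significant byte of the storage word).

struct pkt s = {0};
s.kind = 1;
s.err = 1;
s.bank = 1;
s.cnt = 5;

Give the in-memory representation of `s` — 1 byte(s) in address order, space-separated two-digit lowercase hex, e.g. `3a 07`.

[6+:2] kind=1 & 0x3 = 0x1; word=0x40
[5+:1] err=1 & 0x1 = 0x1; word=0x60
[4+:1] bank=1 & 0x1 = 0x1; word=0x70
[0+:4] cnt=5 & 0xf = 0x5; word=0x75
word = 0x75 → big-endian bytes:
  [0]=0x75

75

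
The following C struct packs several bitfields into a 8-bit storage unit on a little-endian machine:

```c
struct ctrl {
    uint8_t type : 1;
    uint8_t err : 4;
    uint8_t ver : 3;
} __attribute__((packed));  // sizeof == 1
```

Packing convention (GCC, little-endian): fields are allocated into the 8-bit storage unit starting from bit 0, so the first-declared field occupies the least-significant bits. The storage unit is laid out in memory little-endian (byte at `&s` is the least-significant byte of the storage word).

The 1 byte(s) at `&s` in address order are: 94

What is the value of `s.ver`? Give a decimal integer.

[0]=0x94 (little-endian) → word 0x94
type [0+:1] = (word>>0) & 0x1 = 0
err [1+:4] = (word>>1) & 0xf = 10
ver [5+:3] = (word>>5) & 0x7 = 4  ←

4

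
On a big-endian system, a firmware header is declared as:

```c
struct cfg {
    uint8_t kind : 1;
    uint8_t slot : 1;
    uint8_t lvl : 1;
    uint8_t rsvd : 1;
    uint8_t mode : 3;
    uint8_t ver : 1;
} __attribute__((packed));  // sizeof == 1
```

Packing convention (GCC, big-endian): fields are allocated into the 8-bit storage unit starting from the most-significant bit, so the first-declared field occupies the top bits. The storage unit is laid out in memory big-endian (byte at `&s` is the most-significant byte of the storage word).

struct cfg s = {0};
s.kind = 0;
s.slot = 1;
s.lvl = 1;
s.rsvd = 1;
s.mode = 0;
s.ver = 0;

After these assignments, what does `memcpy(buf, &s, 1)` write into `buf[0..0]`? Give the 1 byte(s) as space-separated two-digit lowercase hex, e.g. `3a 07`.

[7+:1] kind=0 & 0x1 = 0x0; word=0x00
[6+:1] slot=1 & 0x1 = 0x1; word=0x40
[5+:1] lvl=1 & 0x1 = 0x1; word=0x60
[4+:1] rsvd=1 & 0x1 = 0x1; word=0x70
[1+:3] mode=0 & 0x7 = 0x0; word=0x70
[0+:1] ver=0 & 0x1 = 0x0; word=0x70
word = 0x70 → big-endian bytes:
  [0]=0x70

70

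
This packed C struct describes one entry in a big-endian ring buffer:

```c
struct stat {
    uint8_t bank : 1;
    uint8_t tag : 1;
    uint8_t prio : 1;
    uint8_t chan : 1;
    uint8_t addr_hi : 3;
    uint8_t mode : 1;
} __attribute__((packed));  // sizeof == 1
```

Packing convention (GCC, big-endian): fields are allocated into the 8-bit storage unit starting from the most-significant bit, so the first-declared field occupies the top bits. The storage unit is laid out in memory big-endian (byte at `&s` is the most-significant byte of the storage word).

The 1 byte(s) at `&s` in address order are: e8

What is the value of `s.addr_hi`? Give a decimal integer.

4

[0]=0xe8 (big-endian) → word 0xe8
bank [7+:1] = (word>>7) & 0x1 = 1
tag [6+:1] = (word>>6) & 0x1 = 1
prio [5+:1] = (word>>5) & 0x1 = 1
chan [4+:1] = (word>>4) & 0x1 = 0
addr_hi [1+:3] = (word>>1) & 0x7 = 4  ←
mode [0+:1] = (word>>0) & 0x1 = 0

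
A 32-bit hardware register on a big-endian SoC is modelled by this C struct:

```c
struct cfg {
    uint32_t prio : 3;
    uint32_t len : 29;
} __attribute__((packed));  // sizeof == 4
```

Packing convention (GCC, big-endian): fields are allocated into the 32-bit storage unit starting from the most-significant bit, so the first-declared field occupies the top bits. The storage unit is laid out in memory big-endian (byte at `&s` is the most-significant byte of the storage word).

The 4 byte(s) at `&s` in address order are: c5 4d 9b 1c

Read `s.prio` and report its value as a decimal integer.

[0]=0xc5 [1]=0x4d [2]=0x9b [3]=0x1c (big-endian) → word 0xc54d9b1c
prio:3 @ bit 29 → (0xc54d9b1c>>29)&0x7 = 0x6  ←
len:29 @ bit 0 → (0xc54d9b1c>>0)&0x1fffffff = 0x54d9b1c

6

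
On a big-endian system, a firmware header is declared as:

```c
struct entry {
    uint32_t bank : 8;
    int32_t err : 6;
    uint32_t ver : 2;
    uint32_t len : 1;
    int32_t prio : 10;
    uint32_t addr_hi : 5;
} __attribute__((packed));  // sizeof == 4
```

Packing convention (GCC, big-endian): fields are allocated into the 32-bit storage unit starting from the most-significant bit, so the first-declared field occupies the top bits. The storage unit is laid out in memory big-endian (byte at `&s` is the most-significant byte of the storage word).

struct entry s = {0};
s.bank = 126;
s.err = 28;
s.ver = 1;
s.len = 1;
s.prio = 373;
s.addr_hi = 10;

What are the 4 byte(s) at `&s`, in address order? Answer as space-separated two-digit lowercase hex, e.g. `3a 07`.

bank:8 = 126 → 0x7e << 24 → word 0x7e000000
err:6 = 28 → 0x1c << 18 → word 0x7e700000
ver:2 = 1 → 0x1 << 16 → word 0x7e710000
len:1 = 1 → 0x1 << 15 → word 0x7e718000
prio:10 = 373 → 0x175 << 5 → word 0x7e71aea0
addr_hi:5 = 10 → 0xa << 0 → word 0x7e71aeaa
word = 0x7e71aeaa → big-endian bytes:
  [0]=0x7e  [1]=0x71  [2]=0xae  [3]=0xaa

7e 71 ae aa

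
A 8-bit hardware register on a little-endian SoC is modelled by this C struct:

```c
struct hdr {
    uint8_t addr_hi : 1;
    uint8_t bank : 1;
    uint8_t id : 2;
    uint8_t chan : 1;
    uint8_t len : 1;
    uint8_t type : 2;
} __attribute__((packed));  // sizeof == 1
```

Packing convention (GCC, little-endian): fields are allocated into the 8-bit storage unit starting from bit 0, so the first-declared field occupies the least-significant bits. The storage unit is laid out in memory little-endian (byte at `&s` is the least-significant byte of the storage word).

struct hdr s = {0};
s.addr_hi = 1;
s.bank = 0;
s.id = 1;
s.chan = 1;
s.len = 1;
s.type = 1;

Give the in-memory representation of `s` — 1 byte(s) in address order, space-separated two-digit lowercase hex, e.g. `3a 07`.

75

addr_hi (1b) val=1 bits=0x1 at bit 0: 0x01
bank (1b) val=0 bits=0x0 at bit 1: 0x01
id (2b) val=1 bits=0x1 at bit 2: 0x05
chan (1b) val=1 bits=0x1 at bit 4: 0x15
len (1b) val=1 bits=0x1 at bit 5: 0x35
type (2b) val=1 bits=0x1 at bit 6: 0x75
word = 0x75 → little-endian bytes:
  [0]=0x75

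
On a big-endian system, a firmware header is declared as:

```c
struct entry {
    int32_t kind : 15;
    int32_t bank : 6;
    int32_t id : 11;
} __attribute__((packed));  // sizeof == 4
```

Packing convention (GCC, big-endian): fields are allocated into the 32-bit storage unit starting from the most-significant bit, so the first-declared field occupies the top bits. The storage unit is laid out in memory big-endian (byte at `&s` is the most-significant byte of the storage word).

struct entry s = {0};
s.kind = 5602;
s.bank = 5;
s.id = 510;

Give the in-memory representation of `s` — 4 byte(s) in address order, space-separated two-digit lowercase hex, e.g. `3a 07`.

2b c4 29 fe

kind:15 = 5602 → 0x15e2 << 17 → word 0x2bc40000
bank:6 = 5 → 0x5 << 11 → word 0x2bc42800
id:11 = 510 → 0x1fe << 0 → word 0x2bc429fe
word = 0x2bc429fe → big-endian bytes:
  [0]=0x2b  [1]=0xc4  [2]=0x29  [3]=0xfe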